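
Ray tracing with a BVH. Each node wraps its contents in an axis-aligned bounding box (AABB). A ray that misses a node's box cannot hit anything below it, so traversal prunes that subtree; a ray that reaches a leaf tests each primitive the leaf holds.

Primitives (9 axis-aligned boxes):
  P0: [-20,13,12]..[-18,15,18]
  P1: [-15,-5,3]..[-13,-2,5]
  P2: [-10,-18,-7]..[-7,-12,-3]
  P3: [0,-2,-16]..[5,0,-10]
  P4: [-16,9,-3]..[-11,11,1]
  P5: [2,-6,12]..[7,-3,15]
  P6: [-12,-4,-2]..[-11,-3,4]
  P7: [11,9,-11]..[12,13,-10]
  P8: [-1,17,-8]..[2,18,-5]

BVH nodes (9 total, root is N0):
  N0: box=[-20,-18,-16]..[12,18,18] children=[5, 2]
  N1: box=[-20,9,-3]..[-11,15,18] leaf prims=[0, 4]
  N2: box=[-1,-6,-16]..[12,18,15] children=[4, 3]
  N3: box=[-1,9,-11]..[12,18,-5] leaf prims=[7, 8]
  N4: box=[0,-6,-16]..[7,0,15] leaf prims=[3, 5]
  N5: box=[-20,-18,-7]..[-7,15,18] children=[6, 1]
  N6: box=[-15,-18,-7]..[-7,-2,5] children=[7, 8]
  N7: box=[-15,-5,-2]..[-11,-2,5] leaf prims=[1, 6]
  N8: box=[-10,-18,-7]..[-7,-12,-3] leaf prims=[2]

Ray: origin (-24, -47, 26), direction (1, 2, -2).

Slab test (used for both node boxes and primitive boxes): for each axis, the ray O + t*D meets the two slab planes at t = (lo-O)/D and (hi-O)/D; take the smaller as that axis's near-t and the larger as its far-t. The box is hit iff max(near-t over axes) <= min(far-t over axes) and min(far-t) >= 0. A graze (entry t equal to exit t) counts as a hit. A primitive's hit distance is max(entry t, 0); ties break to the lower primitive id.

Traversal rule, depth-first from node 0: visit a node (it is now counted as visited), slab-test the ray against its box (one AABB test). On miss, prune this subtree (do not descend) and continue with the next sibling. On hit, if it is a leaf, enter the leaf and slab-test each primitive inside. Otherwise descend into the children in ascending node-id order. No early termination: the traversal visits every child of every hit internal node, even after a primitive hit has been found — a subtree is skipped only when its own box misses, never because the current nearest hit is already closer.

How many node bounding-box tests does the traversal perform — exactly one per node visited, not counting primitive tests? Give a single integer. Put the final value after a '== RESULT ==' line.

Trace the traversal:
N0 x:[4,36] y:[29/2,65/2] z:[4,21] -> hit [29/2,21], descend [2, 5]
  N2 x:[23,36] y:[41/2,65/2] z:[11/2,21] -> miss, prune
  N5 x:[4,17] y:[29/2,31] z:[4,33/2] -> hit [29/2,33/2], descend [1, 6]
    N1 x:[4,13] y:[28,31] z:[4,29/2] -> miss, prune
    N6 x:[9,17] y:[29/2,45/2] z:[21/2,33/2] -> hit [29/2,33/2], descend [7, 8]
      N7 x:[9,13] y:[21,45/2] z:[21/2,14] -> miss, prune
      N8 x:[14,17] y:[29/2,35/2] z:[29/2,33/2] -> hit [29/2,33/2] leaf, test {P2@t=29/2}

Summary -> nodes [0, 2, 5, 1, 6, 7, 8]; box-tests=7; leaf-entries=1; first=P2

== RESULT ==
7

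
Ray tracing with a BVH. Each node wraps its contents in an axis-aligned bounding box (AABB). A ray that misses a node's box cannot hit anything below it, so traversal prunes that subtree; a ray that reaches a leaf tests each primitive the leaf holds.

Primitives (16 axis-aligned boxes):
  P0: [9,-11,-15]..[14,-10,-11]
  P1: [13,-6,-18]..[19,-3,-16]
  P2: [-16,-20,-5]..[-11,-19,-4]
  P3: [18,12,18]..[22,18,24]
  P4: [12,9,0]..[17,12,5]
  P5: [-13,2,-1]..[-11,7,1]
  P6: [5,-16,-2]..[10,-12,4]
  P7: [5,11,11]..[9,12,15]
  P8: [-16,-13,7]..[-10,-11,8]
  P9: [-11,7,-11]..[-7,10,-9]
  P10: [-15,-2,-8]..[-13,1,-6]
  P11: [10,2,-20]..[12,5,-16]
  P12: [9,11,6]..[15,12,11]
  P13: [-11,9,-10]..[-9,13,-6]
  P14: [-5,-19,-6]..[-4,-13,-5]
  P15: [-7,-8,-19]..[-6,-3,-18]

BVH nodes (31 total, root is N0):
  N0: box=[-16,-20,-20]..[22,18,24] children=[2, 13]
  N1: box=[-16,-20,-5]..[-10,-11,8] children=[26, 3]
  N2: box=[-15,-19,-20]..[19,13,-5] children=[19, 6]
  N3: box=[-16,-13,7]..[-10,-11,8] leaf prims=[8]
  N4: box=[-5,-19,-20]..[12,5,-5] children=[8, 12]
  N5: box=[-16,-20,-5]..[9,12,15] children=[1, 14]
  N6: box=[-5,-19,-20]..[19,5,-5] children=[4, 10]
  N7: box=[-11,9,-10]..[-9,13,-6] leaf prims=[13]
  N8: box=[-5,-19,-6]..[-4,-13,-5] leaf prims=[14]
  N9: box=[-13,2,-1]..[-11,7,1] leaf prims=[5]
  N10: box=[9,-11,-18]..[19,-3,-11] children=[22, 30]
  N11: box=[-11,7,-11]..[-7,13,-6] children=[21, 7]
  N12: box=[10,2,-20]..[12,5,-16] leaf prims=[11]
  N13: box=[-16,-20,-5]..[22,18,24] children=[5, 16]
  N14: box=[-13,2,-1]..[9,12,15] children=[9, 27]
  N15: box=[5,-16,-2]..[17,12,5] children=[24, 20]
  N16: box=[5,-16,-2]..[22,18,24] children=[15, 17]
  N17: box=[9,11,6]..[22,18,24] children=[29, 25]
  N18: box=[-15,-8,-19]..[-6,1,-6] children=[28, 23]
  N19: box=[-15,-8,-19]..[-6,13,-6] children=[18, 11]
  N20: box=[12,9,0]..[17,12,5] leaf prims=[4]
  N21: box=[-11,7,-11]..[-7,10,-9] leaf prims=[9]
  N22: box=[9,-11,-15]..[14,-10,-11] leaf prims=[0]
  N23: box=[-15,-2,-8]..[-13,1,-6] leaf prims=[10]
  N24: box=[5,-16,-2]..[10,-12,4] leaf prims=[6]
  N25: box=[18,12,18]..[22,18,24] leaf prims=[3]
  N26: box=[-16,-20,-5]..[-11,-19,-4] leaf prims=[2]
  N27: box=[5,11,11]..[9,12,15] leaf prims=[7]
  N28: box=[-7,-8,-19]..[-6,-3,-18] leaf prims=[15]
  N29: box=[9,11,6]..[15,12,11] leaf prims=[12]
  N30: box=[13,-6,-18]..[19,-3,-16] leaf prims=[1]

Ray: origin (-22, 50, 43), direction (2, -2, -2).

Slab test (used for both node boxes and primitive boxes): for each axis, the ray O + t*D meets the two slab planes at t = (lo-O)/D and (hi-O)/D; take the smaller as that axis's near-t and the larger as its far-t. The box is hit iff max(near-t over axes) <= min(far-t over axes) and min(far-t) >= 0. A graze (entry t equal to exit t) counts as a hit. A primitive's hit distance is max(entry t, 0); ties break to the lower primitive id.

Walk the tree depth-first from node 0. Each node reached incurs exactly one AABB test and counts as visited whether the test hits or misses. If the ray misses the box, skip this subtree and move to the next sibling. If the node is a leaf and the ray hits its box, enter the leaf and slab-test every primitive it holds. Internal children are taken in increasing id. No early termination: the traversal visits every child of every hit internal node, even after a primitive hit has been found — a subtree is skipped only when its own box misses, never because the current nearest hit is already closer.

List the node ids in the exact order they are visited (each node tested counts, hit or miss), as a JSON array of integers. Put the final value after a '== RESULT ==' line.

Traverse from the root:
N0 x:[3,22] y:[16,35] z:[19/2,63/2] -> hit [16,22], descend [2, 13]
  N2 x:[7/2,41/2] y:[37/2,69/2] z:[24,63/2] -> miss, prune
  N13 x:[3,22] y:[16,35] z:[19/2,24] -> hit [16,22], descend [5, 16]
    N5 x:[3,31/2] y:[19,35] z:[14,24] -> miss, prune
    N16 x:[27/2,22] y:[16,33] z:[19/2,45/2] -> hit [16,22], descend [15, 17]
      N15 x:[27/2,39/2] y:[19,33] z:[19,45/2] -> hit [19,39/2], descend [20, 24]
        N20 x:[17,39/2] y:[19,41/2] z:[19,43/2] -> hit [19,39/2] leaf, test {P4@t=19}
        N24 x:[27/2,16] y:[31,33] z:[39/2,45/2] -> miss, prune
      N17 x:[31/2,22] y:[16,39/2] z:[19/2,37/2] -> hit [16,37/2], descend [25, 29]
        N25 x:[20,22] y:[16,19] z:[19/2,25/2] -> miss, prune
        N29 x:[31/2,37/2] y:[19,39/2] z:[16,37/2] -> miss, prune

11 AABB tests over nodes [0, 2, 13, 5, 16, 15, 20, 24, 17, 25, 29]; 1 leaf entered; closest P4.

== RESULT ==
[0, 2, 13, 5, 16, 15, 20, 24, 17, 25, 29]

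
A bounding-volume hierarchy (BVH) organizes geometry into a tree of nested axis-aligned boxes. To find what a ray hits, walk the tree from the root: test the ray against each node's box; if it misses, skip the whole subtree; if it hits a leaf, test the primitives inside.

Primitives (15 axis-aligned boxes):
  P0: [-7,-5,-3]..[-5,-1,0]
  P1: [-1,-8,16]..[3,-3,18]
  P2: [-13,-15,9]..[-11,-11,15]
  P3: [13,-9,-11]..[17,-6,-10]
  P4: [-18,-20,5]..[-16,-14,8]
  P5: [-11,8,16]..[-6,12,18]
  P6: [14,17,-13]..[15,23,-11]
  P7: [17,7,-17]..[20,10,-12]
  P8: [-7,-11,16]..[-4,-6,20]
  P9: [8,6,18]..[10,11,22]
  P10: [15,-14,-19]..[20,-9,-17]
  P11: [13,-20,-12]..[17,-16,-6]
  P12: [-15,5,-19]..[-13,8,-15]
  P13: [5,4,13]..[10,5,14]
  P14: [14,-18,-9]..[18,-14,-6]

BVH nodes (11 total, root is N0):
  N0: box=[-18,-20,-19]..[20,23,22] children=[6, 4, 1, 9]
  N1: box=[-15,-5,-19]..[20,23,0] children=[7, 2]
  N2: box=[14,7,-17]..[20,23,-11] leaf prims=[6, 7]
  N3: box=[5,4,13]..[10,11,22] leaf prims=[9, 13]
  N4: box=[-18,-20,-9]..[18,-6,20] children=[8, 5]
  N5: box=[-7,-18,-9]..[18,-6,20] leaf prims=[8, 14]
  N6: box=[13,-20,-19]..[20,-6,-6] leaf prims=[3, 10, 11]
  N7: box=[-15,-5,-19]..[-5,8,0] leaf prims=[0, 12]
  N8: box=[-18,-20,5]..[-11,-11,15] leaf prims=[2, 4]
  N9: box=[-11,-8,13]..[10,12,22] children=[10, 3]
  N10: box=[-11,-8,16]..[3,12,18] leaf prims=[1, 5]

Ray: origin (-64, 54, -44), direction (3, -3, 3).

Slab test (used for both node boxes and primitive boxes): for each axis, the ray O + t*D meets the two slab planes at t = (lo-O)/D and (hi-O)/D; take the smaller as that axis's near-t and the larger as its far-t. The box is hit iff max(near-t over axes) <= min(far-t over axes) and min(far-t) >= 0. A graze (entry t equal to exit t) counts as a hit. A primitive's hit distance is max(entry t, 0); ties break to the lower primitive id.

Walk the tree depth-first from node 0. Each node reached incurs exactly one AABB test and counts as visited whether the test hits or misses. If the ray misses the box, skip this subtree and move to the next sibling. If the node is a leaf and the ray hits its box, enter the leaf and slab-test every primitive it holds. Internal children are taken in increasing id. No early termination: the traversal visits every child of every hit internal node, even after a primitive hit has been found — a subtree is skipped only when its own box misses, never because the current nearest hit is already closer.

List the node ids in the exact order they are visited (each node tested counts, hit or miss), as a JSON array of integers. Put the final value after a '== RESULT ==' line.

Traverse from the root:
N0 x:[46/3,28] y:[31/3,74/3] z:[25/3,22] -> hit [46/3,22], descend [1, 4, 6, 9]
  N1 x:[49/3,28] y:[31/3,59/3] z:[25/3,44/3] -> miss, prune
  N4 x:[46/3,82/3] y:[20,74/3] z:[35/3,64/3] -> hit [20,64/3], descend [5, 8]
    N5 x:[19,82/3] y:[20,24] z:[35/3,64/3] -> hit [20,64/3] leaf, test {P8@t=20, P14(miss)}
    N8 x:[46/3,53/3] y:[65/3,74/3] z:[49/3,59/3] -> miss, prune
  N6 x:[77/3,28] y:[20,74/3] z:[25/3,38/3] -> miss, prune
  N9 x:[53/3,74/3] y:[14,62/3] z:[19,22] -> hit [19,62/3], descend [3, 10]
    N3 x:[23,74/3] y:[43/3,50/3] z:[19,22] -> miss, prune
    N10 x:[53/3,67/3] y:[14,62/3] z:[20,62/3] -> hit [20,62/3] leaf, test {P1(miss), P5(miss)}

order=[0, 1, 4, 5, 8, 6, 9, 3, 10]  |boxes|=9  |leaves|=2  hit=P8

== RESULT ==
[0, 1, 4, 5, 8, 6, 9, 3, 10]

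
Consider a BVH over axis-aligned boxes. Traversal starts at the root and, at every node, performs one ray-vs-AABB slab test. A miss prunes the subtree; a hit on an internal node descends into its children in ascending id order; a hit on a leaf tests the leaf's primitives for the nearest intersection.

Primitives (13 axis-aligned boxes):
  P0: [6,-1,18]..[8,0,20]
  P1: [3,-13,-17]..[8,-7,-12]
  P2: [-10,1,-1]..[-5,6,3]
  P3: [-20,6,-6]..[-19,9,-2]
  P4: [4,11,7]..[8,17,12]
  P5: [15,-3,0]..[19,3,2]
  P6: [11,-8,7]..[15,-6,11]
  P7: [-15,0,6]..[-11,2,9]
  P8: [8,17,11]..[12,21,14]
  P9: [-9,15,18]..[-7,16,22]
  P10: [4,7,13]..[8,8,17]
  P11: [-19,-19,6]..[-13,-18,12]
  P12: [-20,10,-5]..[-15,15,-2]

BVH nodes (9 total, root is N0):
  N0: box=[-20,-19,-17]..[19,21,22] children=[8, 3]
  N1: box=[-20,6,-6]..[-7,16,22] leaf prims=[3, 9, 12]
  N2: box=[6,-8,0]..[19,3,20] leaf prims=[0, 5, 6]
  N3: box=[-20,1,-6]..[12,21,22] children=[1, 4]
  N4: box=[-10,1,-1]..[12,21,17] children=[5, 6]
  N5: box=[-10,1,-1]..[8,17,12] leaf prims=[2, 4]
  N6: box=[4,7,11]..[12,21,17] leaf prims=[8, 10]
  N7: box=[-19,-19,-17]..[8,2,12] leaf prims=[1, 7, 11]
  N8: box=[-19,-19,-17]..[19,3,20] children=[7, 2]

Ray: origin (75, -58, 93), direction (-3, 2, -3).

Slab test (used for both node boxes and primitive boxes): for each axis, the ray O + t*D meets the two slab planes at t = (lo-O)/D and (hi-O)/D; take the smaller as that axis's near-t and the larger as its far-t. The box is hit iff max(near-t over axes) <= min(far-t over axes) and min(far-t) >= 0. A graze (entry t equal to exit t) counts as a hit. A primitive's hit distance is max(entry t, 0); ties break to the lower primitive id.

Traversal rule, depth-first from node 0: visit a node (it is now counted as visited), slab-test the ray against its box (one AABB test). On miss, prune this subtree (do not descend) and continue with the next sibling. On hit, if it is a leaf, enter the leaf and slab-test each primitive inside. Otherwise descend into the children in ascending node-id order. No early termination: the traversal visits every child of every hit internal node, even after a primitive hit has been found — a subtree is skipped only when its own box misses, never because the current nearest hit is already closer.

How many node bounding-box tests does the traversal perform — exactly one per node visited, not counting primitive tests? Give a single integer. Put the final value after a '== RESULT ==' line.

Walk:
N0 x:[56/3,95/3] y:[39/2,79/2] z:[71/3,110/3] -> hit [71/3,95/3], descend [3, 8]
  N3 x:[21,95/3] y:[59/2,79/2] z:[71/3,33] -> hit [59/2,95/3], descend [1, 4]
    N1 x:[82/3,95/3] y:[32,37] z:[71/3,33] -> miss, prune
    N4 x:[21,85/3] y:[59/2,79/2] z:[76/3,94/3] -> miss, prune
  N8 x:[56/3,94/3] y:[39/2,61/2] z:[73/3,110/3] -> hit [73/3,61/2], descend [2, 7]
    N2 x:[56/3,23] y:[25,61/2] z:[73/3,31] -> miss, prune
    N7 x:[67/3,94/3] y:[39/2,30] z:[27,110/3] -> hit [27,30] leaf, test {P1(miss), P7@t=29, P11(miss)}

7 AABB tests over nodes [0, 3, 1, 4, 8, 2, 7]; 1 leaf entered; closest P7.

== RESULT ==
7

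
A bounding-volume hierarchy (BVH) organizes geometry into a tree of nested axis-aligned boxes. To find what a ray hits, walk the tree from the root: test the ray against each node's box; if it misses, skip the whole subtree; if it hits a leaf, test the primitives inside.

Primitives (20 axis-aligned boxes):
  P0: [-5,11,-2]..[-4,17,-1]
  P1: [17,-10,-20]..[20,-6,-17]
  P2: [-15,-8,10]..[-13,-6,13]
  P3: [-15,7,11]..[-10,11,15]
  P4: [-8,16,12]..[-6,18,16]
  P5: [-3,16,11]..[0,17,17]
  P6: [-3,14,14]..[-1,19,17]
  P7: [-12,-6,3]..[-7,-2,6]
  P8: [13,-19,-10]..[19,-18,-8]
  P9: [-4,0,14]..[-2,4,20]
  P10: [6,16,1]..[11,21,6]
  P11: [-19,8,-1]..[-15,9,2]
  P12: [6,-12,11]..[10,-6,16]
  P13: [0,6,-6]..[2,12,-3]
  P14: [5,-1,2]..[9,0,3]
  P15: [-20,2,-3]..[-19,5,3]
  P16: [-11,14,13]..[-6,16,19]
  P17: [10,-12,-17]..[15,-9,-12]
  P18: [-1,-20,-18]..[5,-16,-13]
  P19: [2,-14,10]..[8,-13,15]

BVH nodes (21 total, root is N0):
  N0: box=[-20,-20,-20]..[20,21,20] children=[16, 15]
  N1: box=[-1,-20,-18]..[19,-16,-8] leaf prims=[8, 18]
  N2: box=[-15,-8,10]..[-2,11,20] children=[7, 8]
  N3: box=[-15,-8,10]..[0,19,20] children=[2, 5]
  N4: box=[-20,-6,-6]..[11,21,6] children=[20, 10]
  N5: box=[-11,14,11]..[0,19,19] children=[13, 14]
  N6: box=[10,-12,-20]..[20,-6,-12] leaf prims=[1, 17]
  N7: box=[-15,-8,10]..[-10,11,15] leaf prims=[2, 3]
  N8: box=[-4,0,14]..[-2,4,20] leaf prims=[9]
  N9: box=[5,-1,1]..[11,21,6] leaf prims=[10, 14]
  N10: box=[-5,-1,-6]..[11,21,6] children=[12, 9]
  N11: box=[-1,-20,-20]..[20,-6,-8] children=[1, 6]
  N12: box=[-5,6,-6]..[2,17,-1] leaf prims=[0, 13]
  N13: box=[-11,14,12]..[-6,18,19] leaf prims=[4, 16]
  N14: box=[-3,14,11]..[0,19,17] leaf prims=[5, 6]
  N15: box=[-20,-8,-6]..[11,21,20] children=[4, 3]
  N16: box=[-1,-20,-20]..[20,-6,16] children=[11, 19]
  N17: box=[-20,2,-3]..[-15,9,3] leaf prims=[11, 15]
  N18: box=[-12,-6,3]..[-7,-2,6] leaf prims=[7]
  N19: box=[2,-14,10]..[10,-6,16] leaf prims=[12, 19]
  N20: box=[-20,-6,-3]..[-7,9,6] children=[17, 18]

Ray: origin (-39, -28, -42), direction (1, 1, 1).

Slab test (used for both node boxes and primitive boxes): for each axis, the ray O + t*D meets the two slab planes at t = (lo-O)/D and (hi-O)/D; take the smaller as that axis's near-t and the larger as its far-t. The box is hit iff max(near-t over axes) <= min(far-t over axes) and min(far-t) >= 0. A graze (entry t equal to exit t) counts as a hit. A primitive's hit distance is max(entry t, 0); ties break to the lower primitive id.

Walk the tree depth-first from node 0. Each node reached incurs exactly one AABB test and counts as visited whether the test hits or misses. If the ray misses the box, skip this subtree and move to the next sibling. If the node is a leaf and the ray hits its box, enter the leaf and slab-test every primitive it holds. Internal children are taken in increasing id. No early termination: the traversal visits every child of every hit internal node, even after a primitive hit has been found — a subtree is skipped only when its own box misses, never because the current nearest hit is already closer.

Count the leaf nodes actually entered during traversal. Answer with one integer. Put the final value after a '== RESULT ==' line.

Traverse from the root:
N0 x:[19,59] y:[8,49] z:[22,62] -> hit [22,49], descend [15, 16]
  N15 x:[19,50] y:[20,49] z:[36,62] -> hit [36,49], descend [3, 4]
    N3 x:[24,39] y:[20,47] z:[52,62] -> miss, prune
    N4 x:[19,50] y:[22,49] z:[36,48] -> hit [36,48], descend [10, 20]
      N10 x:[34,50] y:[27,49] z:[36,48] -> hit [36,48], descend [9, 12]
        N9 x:[44,50] y:[27,49] z:[43,48] -> hit [44,48] leaf, test {P10@t=45, P14(miss)}
        N12 x:[34,41] y:[34,45] z:[36,41] -> hit [36,41] leaf, test {P0(miss), P13@t=39}
      N20 x:[19,32] y:[22,37] z:[39,48] -> miss, prune
  N16 x:[38,59] y:[8,22] z:[22,58] -> miss, prune

Visited [0, 15, 3, 4, 10, 9, 12, 20, 16]. Tests: 9 box, 2 leaf. Nearest: P13.

== RESULT ==
2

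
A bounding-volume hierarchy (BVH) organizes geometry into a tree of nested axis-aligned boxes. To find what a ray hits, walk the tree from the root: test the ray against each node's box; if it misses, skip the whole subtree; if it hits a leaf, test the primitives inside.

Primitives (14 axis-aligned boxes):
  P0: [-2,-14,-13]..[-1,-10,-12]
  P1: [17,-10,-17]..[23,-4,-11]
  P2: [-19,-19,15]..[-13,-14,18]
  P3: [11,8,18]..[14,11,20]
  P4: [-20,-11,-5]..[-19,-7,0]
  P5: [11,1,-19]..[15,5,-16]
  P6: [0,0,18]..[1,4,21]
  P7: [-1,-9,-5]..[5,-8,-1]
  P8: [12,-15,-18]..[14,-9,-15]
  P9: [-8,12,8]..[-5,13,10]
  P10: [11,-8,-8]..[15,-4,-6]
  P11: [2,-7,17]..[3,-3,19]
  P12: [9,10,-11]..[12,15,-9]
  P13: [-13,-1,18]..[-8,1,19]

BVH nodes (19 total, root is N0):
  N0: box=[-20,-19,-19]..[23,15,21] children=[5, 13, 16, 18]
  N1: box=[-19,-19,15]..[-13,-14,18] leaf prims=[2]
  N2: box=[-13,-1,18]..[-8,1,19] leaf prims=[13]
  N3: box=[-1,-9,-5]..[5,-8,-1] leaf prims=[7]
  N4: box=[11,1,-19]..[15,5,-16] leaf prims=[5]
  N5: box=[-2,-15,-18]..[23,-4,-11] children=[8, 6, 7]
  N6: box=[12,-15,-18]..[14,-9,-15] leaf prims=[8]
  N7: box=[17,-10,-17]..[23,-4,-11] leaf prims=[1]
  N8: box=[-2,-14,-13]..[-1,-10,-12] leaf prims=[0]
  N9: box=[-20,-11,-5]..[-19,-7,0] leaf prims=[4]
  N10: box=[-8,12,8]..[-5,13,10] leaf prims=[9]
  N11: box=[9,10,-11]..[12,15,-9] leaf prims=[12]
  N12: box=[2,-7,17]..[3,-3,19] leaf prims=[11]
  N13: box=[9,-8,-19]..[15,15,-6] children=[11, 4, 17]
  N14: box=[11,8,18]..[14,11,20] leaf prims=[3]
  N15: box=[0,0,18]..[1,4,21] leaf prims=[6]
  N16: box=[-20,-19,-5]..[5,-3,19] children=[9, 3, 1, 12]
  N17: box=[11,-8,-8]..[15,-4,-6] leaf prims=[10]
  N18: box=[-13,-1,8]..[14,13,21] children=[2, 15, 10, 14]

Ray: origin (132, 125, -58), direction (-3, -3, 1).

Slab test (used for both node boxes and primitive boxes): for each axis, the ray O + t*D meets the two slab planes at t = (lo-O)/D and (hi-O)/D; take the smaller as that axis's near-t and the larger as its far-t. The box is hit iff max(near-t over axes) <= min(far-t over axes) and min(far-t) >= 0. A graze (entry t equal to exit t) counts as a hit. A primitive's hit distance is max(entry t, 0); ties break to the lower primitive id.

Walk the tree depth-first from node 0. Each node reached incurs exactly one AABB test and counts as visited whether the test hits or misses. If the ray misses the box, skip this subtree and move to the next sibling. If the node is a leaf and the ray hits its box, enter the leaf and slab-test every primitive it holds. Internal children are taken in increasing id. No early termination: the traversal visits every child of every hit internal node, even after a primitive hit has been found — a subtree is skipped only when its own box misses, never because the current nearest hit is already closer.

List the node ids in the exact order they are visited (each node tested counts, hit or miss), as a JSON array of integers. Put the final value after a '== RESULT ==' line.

Traverse from the root:
N0 x:[109/3,152/3] y:[110/3,48] z:[39,79] -> hit [39,48], descend [5, 13, 16, 18]
  N5 x:[109/3,134/3] y:[43,140/3] z:[40,47] -> hit [43,134/3], descend [6, 7, 8]
    N6 x:[118/3,40] y:[134/3,140/3] z:[40,43] -> miss, prune
    N7 x:[109/3,115/3] y:[43,45] z:[41,47] -> miss, prune
    N8 x:[133/3,134/3] y:[45,139/3] z:[45,46] -> miss, prune
  N13 x:[39,41] y:[110/3,133/3] z:[39,52] -> hit [39,41], descend [4, 11, 17]
    N4 x:[39,121/3] y:[40,124/3] z:[39,42] -> hit [40,121/3] leaf, test {P5@t=40}
    N11 x:[40,41] y:[110/3,115/3] z:[47,49] -> miss, prune
    N17 x:[39,121/3] y:[43,133/3] z:[50,52] -> miss, prune
  N16 x:[127/3,152/3] y:[128/3,48] z:[53,77] -> miss, prune
  N18 x:[118/3,145/3] y:[112/3,42] z:[66,79] -> miss, prune

Visited [0, 5, 6, 7, 8, 13, 4, 11, 17, 16, 18]. Tests: 11 box, 1 leaf. Nearest: P5.

== RESULT ==
[0, 5, 6, 7, 8, 13, 4, 11, 17, 16, 18]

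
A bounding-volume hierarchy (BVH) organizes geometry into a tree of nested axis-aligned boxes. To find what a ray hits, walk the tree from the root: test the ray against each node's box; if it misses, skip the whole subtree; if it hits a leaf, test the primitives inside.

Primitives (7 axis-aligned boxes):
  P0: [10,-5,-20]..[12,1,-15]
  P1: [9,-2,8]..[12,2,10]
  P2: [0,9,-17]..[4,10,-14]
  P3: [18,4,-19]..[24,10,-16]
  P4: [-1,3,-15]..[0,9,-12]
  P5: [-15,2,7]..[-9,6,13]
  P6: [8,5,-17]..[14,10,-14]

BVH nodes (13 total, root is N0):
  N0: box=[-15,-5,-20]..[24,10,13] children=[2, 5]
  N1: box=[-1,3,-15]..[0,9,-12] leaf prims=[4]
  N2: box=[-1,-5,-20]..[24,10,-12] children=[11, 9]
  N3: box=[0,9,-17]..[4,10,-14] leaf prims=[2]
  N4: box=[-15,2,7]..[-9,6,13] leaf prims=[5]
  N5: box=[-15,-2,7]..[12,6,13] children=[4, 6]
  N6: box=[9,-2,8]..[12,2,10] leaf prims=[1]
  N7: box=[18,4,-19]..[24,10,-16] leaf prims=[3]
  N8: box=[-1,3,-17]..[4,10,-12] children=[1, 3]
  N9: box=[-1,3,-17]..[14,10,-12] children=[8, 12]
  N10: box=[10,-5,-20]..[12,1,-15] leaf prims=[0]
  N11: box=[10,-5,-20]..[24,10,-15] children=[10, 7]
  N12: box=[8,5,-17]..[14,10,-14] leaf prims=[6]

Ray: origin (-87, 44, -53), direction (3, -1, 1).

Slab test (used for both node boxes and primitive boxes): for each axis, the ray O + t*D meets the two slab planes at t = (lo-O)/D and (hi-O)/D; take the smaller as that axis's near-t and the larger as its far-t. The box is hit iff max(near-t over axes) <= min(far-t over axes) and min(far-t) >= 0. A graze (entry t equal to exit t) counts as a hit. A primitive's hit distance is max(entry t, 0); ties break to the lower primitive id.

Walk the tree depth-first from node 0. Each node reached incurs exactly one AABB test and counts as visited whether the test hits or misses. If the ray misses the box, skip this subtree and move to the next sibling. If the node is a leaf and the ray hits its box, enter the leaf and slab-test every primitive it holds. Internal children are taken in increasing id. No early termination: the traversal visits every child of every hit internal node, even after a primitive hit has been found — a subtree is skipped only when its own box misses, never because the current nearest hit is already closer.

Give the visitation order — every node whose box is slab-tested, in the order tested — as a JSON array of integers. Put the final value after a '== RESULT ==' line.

Trace the traversal:
N0 x:[24,37] y:[34,49] z:[33,66] -> hit [34,37], descend [2, 5]
  N2 x:[86/3,37] y:[34,49] z:[33,41] -> hit [34,37], descend [9, 11]
    N9 x:[86/3,101/3] y:[34,41] z:[36,41] -> miss, prune
    N11 x:[97/3,37] y:[34,49] z:[33,38] -> hit [34,37], descend [7, 10]
      N7 x:[35,37] y:[34,40] z:[34,37] -> hit [35,37] leaf, test {P3@t=35}
      N10 x:[97/3,33] y:[43,49] z:[33,38] -> miss, prune
  N5 x:[24,33] y:[38,46] z:[60,66] -> miss, prune

7 AABB tests over nodes [0, 2, 9, 11, 7, 10, 5]; 1 leaf entered; closest P3.

== RESULT ==
[0, 2, 9, 11, 7, 10, 5]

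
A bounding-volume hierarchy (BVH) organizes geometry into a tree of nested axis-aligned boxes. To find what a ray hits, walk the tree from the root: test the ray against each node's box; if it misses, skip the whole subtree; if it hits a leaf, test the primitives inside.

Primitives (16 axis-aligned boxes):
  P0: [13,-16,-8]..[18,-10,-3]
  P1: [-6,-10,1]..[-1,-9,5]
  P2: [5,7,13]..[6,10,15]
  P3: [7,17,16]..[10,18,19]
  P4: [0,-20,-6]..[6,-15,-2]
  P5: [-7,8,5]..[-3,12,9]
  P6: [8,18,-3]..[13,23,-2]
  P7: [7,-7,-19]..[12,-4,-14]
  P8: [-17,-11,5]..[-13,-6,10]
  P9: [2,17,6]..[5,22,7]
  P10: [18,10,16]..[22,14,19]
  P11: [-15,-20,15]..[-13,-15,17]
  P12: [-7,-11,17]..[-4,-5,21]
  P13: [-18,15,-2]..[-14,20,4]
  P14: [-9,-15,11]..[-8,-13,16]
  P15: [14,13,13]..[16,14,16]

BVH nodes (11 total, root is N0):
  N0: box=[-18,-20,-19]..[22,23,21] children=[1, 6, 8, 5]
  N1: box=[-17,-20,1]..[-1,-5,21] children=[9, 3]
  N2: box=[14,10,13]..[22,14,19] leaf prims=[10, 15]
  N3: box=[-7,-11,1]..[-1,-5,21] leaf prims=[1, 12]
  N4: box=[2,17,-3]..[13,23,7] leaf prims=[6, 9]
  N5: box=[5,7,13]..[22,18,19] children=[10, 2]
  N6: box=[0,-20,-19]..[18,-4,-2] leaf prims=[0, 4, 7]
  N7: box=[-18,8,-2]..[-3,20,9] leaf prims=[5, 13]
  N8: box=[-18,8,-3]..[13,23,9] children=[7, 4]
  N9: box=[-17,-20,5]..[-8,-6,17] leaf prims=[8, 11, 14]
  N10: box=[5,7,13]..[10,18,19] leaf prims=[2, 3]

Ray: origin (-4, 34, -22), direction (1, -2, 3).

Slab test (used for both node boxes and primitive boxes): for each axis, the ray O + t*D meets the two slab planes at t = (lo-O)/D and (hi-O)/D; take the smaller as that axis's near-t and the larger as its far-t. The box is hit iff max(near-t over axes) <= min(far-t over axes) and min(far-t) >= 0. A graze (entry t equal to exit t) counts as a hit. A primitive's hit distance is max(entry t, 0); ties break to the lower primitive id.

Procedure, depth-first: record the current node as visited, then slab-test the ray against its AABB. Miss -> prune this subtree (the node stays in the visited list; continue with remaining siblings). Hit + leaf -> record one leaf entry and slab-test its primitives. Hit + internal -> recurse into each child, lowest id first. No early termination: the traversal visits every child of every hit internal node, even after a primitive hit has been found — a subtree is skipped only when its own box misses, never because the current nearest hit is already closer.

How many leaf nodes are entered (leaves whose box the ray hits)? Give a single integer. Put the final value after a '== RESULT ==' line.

Walk:
N0 x:[-14,26] y:[11/2,27] z:[1,43/3] -> hit [11/2,43/3], descend [1, 5, 6, 8]
  N1 x:[-13,3] y:[39/2,27] z:[23/3,43/3] -> miss, prune
  N5 x:[9,26] y:[8,27/2] z:[35/3,41/3] -> hit [35/3,27/2], descend [2, 10]
    N2 x:[18,26] y:[10,12] z:[35/3,41/3] -> miss, prune
    N10 x:[9,14] y:[8,27/2] z:[35/3,41/3] -> hit [35/3,27/2] leaf, test {P2(miss), P3(miss)}
  N6 x:[4,22] y:[19,27] z:[1,20/3] -> miss, prune
  N8 x:[-14,17] y:[11/2,13] z:[19/3,31/3] -> hit [19/3,31/3], descend [4, 7]
    N4 x:[6,17] y:[11/2,17/2] z:[19/3,29/3] -> hit [19/3,17/2] leaf, test {P6(miss), P9(miss)}
    N7 x:[-14,1] y:[7,13] z:[20/3,31/3] -> miss, prune

order=[0, 1, 5, 2, 10, 6, 8, 4, 7]  |boxes|=9  |leaves|=2  hit=miss

== RESULT ==
2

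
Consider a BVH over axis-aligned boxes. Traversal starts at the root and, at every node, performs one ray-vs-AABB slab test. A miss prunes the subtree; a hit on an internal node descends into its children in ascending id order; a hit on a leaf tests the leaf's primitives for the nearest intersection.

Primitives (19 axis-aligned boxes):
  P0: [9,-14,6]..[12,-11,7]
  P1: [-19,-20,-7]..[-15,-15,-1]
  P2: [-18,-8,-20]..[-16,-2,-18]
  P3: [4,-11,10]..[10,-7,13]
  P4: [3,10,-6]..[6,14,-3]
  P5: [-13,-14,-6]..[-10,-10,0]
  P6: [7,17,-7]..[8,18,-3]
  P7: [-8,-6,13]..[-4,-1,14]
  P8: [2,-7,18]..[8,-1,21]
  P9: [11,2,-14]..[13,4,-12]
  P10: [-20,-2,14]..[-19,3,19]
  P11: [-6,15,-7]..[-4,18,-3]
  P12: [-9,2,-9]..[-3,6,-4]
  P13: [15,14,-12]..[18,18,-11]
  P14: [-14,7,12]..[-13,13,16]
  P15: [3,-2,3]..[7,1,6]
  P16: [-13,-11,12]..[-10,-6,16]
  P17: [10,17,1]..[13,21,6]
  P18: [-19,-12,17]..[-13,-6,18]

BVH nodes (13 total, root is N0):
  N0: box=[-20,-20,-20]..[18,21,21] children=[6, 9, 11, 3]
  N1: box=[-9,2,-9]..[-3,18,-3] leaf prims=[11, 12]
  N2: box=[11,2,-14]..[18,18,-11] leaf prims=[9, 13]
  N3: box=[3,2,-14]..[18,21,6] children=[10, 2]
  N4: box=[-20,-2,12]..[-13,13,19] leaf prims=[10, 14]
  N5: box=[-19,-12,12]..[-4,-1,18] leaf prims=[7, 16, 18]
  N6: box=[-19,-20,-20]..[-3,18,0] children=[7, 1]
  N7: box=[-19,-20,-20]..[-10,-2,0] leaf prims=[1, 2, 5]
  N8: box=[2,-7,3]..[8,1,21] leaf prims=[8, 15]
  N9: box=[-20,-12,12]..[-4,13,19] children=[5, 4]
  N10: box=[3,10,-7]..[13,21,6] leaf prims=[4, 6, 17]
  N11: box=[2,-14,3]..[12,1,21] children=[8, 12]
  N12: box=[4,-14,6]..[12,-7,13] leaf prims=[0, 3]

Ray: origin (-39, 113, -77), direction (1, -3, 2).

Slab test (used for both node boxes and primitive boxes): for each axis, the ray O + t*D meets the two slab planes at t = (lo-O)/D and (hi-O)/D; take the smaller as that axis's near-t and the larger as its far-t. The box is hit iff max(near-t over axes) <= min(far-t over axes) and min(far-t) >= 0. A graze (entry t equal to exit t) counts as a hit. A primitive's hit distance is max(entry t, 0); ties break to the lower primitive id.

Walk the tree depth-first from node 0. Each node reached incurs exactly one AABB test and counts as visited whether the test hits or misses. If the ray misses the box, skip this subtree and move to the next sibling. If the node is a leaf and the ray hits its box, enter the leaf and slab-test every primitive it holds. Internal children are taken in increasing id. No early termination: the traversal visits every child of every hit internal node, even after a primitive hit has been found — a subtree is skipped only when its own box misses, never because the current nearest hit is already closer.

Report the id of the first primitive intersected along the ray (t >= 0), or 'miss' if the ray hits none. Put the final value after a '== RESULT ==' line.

Walk:
N0 x:[19,57] y:[92/3,133/3] z:[57/2,49] -> hit [92/3,133/3], descend [3, 6, 9, 11]
  N3 x:[42,57] y:[92/3,37] z:[63/2,83/2] -> miss, prune
  N6 x:[20,36] y:[95/3,133/3] z:[57/2,77/2] -> hit [95/3,36], descend [1, 7]
    N1 x:[30,36] y:[95/3,37] z:[34,37] -> hit [34,36] leaf, test {P11(miss), P12@t=107/3}
    N7 x:[20,29] y:[115/3,133/3] z:[57/2,77/2] -> miss, prune
  N9 x:[19,35] y:[100/3,125/3] z:[89/2,48] -> miss, prune
  N11 x:[41,51] y:[112/3,127/3] z:[40,49] -> hit [41,127/3], descend [8, 12]
    N8 x:[41,47] y:[112/3,40] z:[40,49] -> miss, prune
    N12 x:[43,51] y:[40,127/3] z:[83/2,45] -> miss, prune

Visited [0, 3, 6, 1, 7, 9, 11, 8, 12]. Tests: 9 box, 1 leaf. Nearest: P12.

== RESULT ==
12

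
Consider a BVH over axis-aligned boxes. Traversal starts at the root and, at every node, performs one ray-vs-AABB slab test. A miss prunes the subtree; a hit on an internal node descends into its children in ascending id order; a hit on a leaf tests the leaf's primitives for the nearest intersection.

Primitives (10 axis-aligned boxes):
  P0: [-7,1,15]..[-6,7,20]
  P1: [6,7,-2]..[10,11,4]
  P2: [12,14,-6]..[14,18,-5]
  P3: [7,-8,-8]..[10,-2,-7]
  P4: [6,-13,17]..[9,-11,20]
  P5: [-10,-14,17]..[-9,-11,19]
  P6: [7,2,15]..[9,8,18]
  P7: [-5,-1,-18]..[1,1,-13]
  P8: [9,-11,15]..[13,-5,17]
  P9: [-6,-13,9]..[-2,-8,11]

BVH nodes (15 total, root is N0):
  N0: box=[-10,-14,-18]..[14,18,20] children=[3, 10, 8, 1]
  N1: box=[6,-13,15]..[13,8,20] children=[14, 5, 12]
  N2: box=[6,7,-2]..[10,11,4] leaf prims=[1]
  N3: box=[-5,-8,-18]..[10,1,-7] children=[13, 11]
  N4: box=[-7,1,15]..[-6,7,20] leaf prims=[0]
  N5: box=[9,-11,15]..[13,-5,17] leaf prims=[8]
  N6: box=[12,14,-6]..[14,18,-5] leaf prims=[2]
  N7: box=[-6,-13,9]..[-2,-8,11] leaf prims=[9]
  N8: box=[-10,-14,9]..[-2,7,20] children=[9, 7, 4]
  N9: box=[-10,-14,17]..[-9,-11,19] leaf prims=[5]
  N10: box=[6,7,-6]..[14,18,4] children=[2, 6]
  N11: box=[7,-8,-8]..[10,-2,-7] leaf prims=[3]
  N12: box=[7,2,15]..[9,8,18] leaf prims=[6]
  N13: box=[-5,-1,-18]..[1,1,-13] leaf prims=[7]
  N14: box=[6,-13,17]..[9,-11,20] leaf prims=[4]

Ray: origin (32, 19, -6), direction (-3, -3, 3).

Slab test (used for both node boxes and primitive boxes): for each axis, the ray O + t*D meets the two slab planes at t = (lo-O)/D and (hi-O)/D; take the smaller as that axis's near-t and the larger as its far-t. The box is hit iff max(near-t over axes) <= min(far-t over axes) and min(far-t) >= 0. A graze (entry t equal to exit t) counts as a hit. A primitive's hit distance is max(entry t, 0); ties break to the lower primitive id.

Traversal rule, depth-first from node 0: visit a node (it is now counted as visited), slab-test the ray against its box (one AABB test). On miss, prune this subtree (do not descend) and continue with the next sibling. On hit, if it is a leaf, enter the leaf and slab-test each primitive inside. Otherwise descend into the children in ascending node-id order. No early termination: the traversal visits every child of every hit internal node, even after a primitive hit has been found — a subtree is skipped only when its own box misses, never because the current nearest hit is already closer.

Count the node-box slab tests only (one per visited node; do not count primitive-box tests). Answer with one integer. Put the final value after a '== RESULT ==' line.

Traverse from the root:
N0 x:[6,14] y:[1/3,11] z:[-4,26/3] -> hit [6,26/3], descend [1, 3, 8, 10]
  N1 x:[19/3,26/3] y:[11/3,32/3] z:[7,26/3] -> hit [7,26/3], descend [5, 12, 14]
    N5 x:[19/3,23/3] y:[8,10] z:[7,23/3] -> miss, prune
    N12 x:[23/3,25/3] y:[11/3,17/3] z:[7,8] -> miss, prune
    N14 x:[23/3,26/3] y:[10,32/3] z:[23/3,26/3] -> miss, prune
  N3 x:[22/3,37/3] y:[6,9] z:[-4,-1/3] -> miss, prune
  N8 x:[34/3,14] y:[4,11] z:[5,26/3] -> miss, prune
  N10 x:[6,26/3] y:[1/3,4] z:[0,10/3] -> miss, prune

8 AABB tests over nodes [0, 1, 5, 12, 14, 3, 8, 10]; 0 leaves entered; closest miss.

== RESULT ==
8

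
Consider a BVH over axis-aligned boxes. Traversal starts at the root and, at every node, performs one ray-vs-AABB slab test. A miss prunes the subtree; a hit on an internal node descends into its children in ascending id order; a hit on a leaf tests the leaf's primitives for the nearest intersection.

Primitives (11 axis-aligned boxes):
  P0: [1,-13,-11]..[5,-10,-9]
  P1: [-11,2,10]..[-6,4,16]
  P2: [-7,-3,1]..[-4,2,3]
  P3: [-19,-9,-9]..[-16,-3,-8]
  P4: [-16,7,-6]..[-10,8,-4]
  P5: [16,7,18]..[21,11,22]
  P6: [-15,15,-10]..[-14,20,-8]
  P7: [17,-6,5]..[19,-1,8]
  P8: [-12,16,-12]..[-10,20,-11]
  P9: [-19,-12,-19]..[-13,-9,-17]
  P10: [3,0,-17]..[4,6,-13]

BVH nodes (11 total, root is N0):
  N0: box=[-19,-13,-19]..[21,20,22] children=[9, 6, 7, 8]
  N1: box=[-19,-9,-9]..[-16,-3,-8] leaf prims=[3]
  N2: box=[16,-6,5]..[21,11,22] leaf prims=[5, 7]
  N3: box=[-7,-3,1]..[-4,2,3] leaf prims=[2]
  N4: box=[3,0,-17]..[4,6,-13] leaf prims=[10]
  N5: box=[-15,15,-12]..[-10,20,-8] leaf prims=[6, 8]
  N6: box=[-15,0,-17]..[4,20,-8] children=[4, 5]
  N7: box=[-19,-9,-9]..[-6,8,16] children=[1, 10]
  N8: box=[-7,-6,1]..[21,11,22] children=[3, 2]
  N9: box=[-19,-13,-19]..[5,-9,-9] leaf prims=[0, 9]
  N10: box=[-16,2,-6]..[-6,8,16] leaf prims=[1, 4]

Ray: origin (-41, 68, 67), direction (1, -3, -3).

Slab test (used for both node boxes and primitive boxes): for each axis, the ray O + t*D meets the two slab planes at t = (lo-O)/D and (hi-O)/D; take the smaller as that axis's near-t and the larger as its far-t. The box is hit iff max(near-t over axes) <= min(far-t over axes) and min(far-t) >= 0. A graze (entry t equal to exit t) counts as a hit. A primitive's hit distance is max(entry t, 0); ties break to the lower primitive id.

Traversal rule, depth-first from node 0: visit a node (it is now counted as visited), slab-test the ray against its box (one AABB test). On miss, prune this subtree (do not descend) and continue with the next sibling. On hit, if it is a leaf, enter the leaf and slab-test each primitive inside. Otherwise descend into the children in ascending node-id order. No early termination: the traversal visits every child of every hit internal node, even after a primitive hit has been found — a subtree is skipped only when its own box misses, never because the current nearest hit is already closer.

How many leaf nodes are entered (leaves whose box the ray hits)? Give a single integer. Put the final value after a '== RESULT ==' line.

Walk:
N0 x:[22,62] y:[16,27] z:[15,86/3] -> hit [22,27], descend [6, 7, 8, 9]
  N6 x:[26,45] y:[16,68/3] z:[25,28] -> miss, prune
  N7 x:[22,35] y:[20,77/3] z:[17,76/3] -> hit [22,76/3], descend [1, 10]
    N1 x:[22,25] y:[71/3,77/3] z:[25,76/3] -> hit [25,25] leaf, test {P3@t=25}
    N10 x:[25,35] y:[20,22] z:[17,73/3] -> miss, prune
  N8 x:[34,62] y:[19,74/3] z:[15,22] -> miss, prune
  N9 x:[22,46] y:[77/3,27] z:[76/3,86/3] -> hit [77/3,27] leaf, test {P0(miss), P9(miss)}

7 AABB tests over nodes [0, 6, 7, 1, 10, 8, 9]; 2 leaves entered; closest P3.

== RESULT ==
2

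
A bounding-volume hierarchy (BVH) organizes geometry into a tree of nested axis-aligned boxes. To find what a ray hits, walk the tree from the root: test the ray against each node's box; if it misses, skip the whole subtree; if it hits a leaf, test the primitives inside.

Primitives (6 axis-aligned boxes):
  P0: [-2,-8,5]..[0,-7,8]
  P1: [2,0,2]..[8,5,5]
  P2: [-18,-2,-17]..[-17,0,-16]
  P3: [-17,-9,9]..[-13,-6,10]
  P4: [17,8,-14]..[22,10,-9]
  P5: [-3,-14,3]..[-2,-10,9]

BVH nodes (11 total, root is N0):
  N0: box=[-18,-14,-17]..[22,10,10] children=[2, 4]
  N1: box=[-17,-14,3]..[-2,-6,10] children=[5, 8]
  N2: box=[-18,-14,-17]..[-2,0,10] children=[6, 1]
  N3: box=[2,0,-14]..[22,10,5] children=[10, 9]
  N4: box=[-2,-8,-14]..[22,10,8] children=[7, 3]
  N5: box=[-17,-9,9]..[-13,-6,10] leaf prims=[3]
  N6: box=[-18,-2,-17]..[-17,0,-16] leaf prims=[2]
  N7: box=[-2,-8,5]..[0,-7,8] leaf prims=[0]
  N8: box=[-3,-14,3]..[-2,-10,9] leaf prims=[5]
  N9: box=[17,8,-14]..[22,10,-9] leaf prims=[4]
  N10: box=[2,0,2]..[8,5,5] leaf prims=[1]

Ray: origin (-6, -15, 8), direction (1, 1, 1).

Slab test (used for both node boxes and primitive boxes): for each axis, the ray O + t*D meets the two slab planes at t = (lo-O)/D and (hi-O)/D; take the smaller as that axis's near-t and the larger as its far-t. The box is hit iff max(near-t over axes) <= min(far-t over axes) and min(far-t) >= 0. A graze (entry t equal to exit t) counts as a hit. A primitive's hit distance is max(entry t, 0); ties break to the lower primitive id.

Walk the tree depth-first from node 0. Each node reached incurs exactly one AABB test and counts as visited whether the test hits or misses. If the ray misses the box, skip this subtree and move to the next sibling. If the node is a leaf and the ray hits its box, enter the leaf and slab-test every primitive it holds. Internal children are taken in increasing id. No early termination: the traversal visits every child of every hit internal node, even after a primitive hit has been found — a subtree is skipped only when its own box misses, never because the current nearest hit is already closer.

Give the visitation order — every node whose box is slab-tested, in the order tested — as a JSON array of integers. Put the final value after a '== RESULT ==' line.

Traverse from the root:
N0 x:[-12,28] y:[1,25] z:[-25,2] -> hit [1,2], descend [2, 4]
  N2 x:[-12,4] y:[1,15] z:[-25,2] -> hit [1,2], descend [1, 6]
    N1 x:[-11,4] y:[1,9] z:[-5,2] -> hit [1,2], descend [5, 8]
      N5 x:[-11,-7] y:[6,9] z:[1,2] -> miss, prune
      N8 x:[3,4] y:[1,5] z:[-5,1] -> miss, prune
    N6 x:[-12,-11] y:[13,15] z:[-25,-24] -> miss, prune
  N4 x:[4,28] y:[7,25] z:[-22,0] -> miss, prune

order=[0, 2, 1, 5, 8, 6, 4]  |boxes|=7  |leaves|=0  hit=miss

== RESULT ==
[0, 2, 1, 5, 8, 6, 4]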